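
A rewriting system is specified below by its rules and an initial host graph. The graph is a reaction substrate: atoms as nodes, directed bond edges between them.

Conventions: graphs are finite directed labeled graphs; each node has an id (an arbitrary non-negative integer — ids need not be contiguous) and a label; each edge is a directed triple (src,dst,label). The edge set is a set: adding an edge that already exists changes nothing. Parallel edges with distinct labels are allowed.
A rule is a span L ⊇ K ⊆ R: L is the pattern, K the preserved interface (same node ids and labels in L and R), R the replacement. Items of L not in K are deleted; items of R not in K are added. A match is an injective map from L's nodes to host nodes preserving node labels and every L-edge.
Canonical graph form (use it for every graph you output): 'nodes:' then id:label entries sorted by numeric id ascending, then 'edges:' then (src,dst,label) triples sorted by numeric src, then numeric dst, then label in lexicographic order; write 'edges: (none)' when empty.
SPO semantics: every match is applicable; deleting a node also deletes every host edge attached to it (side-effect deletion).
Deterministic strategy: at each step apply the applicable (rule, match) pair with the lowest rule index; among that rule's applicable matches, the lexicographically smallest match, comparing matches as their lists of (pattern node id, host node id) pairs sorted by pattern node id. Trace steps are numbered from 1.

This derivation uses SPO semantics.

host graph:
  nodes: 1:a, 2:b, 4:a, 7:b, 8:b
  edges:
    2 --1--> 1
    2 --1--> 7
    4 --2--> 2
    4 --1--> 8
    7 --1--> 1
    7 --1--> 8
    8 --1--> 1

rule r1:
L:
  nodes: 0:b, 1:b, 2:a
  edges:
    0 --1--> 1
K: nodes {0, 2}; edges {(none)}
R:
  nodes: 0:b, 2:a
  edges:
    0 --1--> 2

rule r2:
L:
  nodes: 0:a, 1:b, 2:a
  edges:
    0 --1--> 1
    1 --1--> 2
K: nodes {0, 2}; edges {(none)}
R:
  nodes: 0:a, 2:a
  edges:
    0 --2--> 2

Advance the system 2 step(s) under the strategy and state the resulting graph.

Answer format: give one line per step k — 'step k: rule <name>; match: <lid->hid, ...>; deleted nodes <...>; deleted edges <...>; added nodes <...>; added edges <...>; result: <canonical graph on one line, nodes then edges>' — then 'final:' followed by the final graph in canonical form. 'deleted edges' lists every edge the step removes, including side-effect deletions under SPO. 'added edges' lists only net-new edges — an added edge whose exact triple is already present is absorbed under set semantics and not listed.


step 1: rule r1; match: 0->2, 1->7, 2->1; deleted nodes 7; deleted edges (2,7,1); (7,1,1); (7,8,1); added nodes (none); added edges (none); result: nodes: 1:a, 2:b, 4:a, 8:b edges: (2,1,1); (4,2,2); (4,8,1); (8,1,1)
step 2: rule r2; match: 0->4, 1->8, 2->1; deleted nodes 8; deleted edges (4,8,1); (8,1,1); added nodes (none); added edges (4,1,2); result: nodes: 1:a, 2:b, 4:a edges: (2,1,1); (4,1,2); (4,2,2)
final:
nodes: 1:a, 2:b, 4:a
edges: (2,1,1); (4,1,2); (4,2,2)


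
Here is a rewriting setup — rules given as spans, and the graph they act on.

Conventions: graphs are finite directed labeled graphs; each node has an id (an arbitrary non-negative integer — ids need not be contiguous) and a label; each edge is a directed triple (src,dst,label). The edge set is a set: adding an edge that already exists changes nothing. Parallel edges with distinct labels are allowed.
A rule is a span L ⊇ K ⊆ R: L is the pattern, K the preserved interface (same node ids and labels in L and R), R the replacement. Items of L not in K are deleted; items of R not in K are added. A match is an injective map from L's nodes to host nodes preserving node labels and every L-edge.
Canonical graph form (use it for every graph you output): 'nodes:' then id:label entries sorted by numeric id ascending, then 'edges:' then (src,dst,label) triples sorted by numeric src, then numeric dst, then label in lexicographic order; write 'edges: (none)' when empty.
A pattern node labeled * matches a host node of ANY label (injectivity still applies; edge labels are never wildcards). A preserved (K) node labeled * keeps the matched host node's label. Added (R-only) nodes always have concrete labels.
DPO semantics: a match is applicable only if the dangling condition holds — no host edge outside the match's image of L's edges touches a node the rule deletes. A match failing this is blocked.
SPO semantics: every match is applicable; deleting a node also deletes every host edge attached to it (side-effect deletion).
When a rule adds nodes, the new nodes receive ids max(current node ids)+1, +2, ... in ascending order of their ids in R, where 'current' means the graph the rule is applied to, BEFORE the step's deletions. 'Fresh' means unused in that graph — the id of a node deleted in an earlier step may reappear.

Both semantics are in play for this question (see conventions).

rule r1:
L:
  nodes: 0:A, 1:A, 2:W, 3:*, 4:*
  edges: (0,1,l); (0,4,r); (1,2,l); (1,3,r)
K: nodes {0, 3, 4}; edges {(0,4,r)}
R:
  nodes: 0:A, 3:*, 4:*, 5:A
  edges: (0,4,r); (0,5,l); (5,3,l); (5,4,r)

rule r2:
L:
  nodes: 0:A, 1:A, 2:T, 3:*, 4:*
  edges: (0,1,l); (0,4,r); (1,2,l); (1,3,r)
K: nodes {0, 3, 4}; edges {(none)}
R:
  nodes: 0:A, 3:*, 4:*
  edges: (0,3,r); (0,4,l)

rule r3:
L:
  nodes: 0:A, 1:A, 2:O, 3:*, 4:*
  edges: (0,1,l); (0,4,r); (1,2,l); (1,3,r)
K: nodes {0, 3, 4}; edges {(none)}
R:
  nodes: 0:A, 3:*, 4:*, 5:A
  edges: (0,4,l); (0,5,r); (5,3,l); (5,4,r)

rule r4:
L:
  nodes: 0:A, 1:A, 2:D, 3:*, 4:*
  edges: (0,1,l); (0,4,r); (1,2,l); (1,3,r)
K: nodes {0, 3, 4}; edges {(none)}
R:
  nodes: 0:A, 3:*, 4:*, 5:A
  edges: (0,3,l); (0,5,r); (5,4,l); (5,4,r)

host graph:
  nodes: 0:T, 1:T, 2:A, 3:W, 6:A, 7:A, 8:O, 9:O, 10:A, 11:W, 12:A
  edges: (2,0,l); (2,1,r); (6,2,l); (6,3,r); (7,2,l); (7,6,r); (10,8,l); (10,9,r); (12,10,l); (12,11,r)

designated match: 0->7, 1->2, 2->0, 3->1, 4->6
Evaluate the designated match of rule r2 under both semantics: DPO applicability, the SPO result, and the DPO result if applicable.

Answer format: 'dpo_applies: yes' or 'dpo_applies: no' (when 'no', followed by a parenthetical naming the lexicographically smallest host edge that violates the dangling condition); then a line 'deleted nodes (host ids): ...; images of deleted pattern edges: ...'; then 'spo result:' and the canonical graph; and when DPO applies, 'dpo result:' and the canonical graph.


dpo_applies: no
(the rule deletes node 2, which keeps host edge (6,2,l) outside the match image — the dangling condition fails, DPO blocks; SPO proceeds and side-deletes such edges)
deleted nodes (host ids): 0, 2; images of deleted pattern edges: (2,0,l); (2,1,r); (7,2,l); (7,6,r)
spo result:
nodes: 1:T, 3:W, 6:A, 7:A, 8:O, 9:O, 10:A, 11:W, 12:A
edges: (6,3,r); (7,1,r); (7,6,l); (10,8,l); (10,9,r); (12,10,l); (12,11,r)


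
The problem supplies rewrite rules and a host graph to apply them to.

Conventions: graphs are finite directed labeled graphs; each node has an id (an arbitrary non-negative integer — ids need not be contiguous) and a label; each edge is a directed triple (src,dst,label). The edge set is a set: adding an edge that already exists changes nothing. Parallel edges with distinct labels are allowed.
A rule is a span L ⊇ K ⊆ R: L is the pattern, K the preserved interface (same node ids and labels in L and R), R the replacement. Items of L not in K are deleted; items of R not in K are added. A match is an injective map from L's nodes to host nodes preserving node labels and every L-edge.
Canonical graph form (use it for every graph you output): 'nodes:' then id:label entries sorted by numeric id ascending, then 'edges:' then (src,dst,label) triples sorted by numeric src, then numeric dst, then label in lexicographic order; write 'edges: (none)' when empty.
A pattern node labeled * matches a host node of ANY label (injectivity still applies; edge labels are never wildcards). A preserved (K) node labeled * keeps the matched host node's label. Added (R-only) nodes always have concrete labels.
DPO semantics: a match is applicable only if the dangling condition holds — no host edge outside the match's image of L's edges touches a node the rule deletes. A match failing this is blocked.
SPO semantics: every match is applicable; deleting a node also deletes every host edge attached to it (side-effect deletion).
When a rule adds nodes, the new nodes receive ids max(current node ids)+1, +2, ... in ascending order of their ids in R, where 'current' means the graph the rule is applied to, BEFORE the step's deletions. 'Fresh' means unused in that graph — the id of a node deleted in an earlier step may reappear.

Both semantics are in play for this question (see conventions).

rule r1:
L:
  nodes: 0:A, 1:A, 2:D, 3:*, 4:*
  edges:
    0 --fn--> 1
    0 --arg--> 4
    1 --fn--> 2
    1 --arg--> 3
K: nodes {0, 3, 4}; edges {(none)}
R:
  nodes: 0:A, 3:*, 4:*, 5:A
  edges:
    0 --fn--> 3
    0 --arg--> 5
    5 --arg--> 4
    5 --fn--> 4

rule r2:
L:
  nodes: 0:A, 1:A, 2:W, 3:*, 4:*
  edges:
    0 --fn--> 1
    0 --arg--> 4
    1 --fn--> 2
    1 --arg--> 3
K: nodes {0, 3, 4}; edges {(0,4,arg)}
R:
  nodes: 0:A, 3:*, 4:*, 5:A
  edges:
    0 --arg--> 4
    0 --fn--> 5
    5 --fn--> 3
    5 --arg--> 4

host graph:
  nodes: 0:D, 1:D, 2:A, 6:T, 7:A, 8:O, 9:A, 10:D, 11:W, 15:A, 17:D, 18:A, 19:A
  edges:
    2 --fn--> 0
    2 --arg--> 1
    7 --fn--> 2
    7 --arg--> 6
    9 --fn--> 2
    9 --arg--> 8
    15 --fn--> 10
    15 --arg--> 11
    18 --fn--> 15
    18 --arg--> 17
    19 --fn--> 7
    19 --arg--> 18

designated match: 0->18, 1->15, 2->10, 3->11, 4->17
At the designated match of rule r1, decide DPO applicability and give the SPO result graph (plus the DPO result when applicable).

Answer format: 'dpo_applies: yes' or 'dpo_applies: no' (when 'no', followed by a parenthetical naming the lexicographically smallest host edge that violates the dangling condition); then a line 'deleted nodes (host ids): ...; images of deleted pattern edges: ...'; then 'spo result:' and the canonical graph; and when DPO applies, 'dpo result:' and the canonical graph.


dpo_applies: yes
deleted nodes (host ids): 10, 15; images of deleted pattern edges: (15,10,fn); (15,11,arg); (18,15,fn); (18,17,arg)
spo result:
nodes: 0:D, 1:D, 2:A, 6:T, 7:A, 8:O, 9:A, 11:W, 17:D, 18:A, 19:A, 20:A
edges: (2,0,fn); (2,1,arg); (7,2,fn); (7,6,arg); (9,2,fn); (9,8,arg); (18,11,fn); (18,20,arg); (19,7,fn); (19,18,arg); (20,17,arg); (20,17,fn)
dpo result:
nodes: 0:D, 1:D, 2:A, 6:T, 7:A, 8:O, 9:A, 11:W, 17:D, 18:A, 19:A, 20:A
edges: (2,0,fn); (2,1,arg); (7,2,fn); (7,6,arg); (9,2,fn); (9,8,arg); (18,11,fn); (18,20,arg); (19,7,fn); (19,18,arg); (20,17,arg); (20,17,fn)


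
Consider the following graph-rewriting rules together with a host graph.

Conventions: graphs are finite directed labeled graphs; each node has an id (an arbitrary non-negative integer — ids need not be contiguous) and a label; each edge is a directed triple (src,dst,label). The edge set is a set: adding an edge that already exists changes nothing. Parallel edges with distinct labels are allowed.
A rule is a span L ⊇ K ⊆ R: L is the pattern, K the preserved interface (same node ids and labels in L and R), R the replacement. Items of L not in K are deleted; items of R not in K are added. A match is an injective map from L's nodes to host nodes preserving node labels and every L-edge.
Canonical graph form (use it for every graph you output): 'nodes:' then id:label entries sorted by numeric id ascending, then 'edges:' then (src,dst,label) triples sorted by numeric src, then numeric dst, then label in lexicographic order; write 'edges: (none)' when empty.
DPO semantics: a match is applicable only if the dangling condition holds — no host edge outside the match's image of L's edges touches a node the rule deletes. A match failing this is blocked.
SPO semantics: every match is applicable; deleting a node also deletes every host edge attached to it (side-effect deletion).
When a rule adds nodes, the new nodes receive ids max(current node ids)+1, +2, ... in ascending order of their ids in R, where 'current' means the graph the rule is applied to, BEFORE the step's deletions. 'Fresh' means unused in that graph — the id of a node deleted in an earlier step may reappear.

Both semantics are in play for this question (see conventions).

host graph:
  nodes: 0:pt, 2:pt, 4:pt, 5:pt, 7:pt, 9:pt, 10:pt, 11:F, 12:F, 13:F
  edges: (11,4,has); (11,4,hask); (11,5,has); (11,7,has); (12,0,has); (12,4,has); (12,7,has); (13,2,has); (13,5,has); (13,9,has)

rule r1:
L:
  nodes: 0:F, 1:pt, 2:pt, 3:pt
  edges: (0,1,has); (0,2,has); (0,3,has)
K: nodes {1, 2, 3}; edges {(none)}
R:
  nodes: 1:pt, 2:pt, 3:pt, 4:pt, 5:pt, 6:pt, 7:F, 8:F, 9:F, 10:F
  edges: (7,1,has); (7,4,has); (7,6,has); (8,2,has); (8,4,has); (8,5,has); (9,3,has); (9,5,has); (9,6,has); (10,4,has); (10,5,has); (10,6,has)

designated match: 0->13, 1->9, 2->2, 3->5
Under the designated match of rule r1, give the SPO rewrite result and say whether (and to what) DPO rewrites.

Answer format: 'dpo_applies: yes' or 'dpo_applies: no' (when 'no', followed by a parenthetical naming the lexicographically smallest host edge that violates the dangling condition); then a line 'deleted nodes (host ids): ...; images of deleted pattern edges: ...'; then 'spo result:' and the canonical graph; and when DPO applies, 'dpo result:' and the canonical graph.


dpo_applies: yes
deleted nodes (host ids): 13; images of deleted pattern edges: (13,2,has); (13,5,has); (13,9,has)
spo result:
nodes: 0:pt, 2:pt, 4:pt, 5:pt, 7:pt, 9:pt, 10:pt, 11:F, 12:F, 14:pt, 15:pt, 16:pt, 17:F, 18:F, 19:F, 20:F
edges: (11,4,has); (11,4,hask); (11,5,has); (11,7,has); (12,0,has); (12,4,has); (12,7,has); (17,9,has); (17,14,has); (17,16,has); (18,2,has); (18,14,has); (18,15,has); (19,5,has); (19,15,has); (19,16,has); (20,14,has); (20,15,has); (20,16,has)
dpo result:
nodes: 0:pt, 2:pt, 4:pt, 5:pt, 7:pt, 9:pt, 10:pt, 11:F, 12:F, 14:pt, 15:pt, 16:pt, 17:F, 18:F, 19:F, 20:F
edges: (11,4,has); (11,4,hask); (11,5,has); (11,7,has); (12,0,has); (12,4,has); (12,7,has); (17,9,has); (17,14,has); (17,16,has); (18,2,has); (18,14,has); (18,15,has); (19,5,has); (19,15,has); (19,16,has); (20,14,has); (20,15,has); (20,16,has)


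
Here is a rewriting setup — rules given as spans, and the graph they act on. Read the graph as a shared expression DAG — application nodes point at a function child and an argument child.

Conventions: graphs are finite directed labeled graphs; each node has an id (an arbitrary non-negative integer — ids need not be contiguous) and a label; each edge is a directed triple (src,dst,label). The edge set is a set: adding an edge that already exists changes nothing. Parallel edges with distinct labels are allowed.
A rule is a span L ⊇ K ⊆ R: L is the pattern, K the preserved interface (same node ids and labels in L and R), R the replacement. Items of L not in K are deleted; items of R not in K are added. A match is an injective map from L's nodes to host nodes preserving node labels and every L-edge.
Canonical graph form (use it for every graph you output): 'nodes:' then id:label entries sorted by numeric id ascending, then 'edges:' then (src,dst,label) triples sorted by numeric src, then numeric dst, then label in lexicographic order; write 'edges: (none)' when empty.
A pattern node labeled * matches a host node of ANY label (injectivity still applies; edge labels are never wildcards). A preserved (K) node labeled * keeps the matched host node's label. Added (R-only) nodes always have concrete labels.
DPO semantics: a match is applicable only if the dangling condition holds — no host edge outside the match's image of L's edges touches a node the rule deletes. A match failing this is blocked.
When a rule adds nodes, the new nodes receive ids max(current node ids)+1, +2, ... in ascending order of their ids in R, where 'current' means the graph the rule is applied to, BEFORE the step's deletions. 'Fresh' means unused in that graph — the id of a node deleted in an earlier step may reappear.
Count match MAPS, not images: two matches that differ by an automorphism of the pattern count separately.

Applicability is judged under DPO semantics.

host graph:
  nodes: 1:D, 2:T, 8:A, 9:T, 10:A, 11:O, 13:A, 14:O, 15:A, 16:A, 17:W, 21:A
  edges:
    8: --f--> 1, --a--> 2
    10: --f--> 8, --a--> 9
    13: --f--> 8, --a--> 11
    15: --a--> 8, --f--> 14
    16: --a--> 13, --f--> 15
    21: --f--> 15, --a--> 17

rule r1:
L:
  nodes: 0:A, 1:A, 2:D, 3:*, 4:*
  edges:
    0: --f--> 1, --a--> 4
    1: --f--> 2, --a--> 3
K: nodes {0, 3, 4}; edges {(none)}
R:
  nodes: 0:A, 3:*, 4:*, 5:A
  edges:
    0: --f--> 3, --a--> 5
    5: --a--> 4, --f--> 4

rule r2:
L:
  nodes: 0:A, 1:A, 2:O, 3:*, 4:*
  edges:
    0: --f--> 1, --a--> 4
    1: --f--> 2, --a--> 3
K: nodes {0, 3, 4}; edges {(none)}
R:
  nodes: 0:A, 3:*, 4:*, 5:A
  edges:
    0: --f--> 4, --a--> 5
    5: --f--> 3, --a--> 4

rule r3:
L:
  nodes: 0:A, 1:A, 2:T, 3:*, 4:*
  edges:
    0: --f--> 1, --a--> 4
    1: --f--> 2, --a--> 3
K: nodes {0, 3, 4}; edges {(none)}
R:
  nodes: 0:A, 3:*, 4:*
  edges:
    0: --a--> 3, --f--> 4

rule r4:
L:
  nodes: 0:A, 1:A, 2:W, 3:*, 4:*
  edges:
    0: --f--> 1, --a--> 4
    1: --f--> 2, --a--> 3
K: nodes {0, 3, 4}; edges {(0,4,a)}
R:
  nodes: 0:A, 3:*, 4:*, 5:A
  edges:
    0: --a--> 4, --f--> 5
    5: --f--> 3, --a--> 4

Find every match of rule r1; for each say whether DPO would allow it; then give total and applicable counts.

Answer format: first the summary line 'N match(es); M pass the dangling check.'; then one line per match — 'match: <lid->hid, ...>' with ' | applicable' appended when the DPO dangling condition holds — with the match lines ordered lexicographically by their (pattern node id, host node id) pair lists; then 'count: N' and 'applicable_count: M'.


2 match(es); 0 pass the dangling check.
match: 0->10, 1->8, 2->1, 3->2, 4->9
match: 0->13, 1->8, 2->1, 3->2, 4->11
count: 2
applicable_count: 0


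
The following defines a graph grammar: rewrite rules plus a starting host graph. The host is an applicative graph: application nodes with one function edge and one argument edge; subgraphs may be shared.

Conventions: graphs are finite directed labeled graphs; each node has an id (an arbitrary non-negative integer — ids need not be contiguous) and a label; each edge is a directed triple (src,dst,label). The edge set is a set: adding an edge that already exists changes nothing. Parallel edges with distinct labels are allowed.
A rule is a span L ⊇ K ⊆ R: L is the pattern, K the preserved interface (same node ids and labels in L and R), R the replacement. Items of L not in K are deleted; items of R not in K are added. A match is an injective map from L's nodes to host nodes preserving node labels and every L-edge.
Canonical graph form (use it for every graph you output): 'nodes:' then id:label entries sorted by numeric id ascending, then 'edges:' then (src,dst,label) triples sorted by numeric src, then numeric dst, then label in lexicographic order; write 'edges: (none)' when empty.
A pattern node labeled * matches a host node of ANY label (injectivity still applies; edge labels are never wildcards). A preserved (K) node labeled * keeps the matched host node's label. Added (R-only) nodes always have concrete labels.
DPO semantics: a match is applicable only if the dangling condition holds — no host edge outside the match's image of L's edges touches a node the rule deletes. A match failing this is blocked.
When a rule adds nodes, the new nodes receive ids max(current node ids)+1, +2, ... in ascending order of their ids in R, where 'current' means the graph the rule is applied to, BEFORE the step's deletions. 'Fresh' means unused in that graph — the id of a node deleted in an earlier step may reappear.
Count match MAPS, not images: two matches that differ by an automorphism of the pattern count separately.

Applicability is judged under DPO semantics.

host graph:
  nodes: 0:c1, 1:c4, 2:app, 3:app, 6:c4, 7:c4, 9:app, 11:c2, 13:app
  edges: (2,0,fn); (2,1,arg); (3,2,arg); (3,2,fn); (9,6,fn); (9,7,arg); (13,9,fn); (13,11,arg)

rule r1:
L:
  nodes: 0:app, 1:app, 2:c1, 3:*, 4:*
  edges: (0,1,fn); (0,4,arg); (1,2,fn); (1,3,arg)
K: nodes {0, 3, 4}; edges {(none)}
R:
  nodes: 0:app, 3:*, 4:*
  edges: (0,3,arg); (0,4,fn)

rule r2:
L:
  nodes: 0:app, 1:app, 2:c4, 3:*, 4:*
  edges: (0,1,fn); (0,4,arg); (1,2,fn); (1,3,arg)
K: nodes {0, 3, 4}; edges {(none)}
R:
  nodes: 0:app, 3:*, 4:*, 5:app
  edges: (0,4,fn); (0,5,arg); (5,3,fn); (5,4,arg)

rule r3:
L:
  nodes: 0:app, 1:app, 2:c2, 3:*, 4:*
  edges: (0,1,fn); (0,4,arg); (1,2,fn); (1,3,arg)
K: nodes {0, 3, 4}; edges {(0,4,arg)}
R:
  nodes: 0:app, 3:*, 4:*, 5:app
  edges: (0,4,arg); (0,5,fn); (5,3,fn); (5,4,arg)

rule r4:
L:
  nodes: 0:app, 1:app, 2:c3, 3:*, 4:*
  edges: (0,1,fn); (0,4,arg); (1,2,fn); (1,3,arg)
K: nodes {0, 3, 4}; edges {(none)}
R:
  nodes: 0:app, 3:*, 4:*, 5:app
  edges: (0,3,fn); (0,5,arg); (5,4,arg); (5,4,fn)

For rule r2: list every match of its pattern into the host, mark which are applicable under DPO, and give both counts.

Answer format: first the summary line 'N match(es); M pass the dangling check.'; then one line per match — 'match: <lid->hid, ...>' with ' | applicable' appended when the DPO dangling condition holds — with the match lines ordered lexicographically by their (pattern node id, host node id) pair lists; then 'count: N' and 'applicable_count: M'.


1 match(es); 1 pass the dangling check.
match: 0->13, 1->9, 2->6, 3->7, 4->11 | applicable
count: 1
applicable_count: 1


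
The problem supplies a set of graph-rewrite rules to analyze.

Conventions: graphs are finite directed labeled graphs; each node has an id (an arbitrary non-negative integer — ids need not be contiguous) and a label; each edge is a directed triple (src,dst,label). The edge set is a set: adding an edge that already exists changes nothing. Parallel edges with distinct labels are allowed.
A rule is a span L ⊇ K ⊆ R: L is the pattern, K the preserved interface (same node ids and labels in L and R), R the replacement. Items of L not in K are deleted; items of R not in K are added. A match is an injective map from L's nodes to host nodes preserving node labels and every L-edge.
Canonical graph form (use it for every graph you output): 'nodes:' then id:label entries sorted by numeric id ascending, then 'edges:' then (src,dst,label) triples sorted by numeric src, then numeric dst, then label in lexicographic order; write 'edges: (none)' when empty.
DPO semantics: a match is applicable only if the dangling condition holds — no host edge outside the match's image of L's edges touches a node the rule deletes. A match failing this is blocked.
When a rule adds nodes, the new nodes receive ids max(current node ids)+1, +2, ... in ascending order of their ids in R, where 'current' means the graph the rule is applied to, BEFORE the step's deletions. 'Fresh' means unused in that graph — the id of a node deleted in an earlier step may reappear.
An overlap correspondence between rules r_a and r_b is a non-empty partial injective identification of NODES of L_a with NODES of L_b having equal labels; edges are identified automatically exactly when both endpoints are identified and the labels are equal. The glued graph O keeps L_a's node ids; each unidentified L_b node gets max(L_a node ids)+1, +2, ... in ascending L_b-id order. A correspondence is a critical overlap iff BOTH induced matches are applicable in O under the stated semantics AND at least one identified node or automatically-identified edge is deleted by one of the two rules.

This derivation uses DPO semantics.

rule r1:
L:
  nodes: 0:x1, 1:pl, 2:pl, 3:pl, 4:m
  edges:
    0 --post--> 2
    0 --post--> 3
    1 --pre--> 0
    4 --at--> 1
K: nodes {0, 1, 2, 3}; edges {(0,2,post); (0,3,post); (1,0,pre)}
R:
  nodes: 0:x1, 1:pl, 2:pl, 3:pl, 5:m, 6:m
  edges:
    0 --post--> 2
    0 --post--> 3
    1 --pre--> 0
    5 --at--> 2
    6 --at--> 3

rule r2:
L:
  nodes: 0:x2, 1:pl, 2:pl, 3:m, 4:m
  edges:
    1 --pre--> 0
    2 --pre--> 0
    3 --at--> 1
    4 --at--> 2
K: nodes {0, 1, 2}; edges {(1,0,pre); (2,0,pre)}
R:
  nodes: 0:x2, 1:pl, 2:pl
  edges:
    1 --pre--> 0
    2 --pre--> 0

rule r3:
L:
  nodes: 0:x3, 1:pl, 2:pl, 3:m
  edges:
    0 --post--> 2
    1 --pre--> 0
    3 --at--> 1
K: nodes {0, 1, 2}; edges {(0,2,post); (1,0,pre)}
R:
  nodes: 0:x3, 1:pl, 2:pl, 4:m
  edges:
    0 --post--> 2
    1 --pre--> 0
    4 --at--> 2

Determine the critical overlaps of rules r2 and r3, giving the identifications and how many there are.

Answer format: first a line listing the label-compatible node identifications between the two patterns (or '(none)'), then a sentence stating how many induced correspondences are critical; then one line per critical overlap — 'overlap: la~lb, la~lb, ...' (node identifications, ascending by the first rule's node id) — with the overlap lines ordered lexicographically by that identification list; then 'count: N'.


label-compatible node identifications between L(r2) and L(r3): 1~1, 1~2, 2~1, 2~2, 3~3, 4~3
4 of the induced correspondences are critical overlaps of r2 and r3.
overlap: 1~1, 2~2, 3~3
overlap: 1~1, 3~3
overlap: 1~2, 2~1, 4~3
overlap: 2~1, 4~3
count: 4


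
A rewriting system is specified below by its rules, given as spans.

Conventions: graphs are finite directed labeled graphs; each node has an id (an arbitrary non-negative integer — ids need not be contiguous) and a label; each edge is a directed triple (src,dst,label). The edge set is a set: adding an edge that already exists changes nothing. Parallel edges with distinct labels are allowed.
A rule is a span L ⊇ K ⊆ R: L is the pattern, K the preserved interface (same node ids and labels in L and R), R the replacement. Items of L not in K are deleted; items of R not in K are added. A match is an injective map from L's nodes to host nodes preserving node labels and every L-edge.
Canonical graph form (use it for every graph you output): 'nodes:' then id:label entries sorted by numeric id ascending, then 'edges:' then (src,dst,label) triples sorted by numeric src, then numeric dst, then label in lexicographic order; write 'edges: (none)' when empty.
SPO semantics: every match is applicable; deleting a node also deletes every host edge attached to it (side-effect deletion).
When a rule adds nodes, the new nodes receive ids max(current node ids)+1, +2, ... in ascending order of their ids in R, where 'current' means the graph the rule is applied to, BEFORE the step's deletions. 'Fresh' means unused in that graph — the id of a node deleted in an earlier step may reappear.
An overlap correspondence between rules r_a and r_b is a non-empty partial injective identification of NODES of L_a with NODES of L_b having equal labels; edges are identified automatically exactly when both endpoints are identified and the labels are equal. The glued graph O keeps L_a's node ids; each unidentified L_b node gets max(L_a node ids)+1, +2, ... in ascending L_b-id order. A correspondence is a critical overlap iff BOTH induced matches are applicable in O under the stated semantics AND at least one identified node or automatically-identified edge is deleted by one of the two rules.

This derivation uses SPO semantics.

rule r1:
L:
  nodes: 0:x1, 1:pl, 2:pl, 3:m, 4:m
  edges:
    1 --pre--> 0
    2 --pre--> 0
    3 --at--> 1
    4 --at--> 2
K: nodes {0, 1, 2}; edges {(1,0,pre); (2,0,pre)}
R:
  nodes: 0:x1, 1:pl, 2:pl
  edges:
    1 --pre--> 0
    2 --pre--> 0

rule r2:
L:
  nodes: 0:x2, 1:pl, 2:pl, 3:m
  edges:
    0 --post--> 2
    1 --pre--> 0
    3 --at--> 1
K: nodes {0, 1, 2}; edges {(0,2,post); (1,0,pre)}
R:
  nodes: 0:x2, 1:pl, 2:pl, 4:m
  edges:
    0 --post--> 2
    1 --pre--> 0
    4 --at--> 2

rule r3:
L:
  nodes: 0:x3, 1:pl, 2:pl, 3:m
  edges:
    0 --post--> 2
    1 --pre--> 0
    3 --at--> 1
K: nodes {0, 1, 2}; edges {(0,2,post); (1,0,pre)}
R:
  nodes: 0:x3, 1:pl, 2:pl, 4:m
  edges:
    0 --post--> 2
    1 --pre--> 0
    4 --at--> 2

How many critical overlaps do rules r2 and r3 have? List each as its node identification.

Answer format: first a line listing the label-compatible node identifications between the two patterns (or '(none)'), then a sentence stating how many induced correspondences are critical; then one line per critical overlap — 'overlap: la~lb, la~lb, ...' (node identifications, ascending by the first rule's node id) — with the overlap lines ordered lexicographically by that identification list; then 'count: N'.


label-compatible node identifications between L(r2) and L(r3): 1~1, 1~2, 2~1, 2~2, 3~3
7 of the induced correspondences are critical overlaps of r2 and r3.
overlap: 1~1, 2~2, 3~3
overlap: 1~1, 3~3
overlap: 1~2, 2~1, 3~3
overlap: 1~2, 3~3
overlap: 2~1, 3~3
overlap: 2~2, 3~3
overlap: 3~3
count: 7


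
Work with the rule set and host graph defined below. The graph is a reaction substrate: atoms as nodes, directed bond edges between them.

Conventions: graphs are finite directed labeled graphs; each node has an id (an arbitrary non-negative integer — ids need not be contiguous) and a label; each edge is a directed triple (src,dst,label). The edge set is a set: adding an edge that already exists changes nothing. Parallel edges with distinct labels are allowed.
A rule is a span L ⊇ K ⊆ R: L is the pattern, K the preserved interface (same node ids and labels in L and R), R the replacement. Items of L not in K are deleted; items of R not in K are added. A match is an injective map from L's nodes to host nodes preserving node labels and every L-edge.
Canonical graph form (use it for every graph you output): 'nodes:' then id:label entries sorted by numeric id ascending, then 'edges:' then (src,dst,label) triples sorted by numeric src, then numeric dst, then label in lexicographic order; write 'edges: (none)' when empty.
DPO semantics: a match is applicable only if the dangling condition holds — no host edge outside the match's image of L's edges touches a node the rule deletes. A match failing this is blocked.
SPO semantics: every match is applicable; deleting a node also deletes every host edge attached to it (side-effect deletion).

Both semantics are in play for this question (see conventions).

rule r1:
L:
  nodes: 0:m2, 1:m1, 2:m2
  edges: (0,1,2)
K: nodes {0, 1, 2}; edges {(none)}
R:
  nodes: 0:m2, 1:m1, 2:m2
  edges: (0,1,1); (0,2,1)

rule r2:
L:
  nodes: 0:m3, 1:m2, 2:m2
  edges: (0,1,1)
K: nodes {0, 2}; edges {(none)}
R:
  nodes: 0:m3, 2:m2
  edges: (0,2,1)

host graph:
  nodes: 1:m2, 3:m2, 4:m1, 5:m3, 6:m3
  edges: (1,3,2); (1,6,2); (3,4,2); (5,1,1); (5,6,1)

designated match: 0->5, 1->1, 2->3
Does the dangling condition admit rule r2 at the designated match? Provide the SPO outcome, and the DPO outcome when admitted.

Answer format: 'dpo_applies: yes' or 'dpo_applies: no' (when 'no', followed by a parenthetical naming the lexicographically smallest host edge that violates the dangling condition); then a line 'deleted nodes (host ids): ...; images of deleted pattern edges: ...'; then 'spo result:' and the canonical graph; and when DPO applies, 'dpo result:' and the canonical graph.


dpo_applies: no
(the rule deletes node 1, which keeps host edge (1,3,2) outside the match image — the dangling condition fails, DPO blocks; SPO proceeds and side-deletes such edges)
deleted nodes (host ids): 1; images of deleted pattern edges: (5,1,1)
spo result:
nodes: 3:m2, 4:m1, 5:m3, 6:m3
edges: (3,4,2); (5,3,1); (5,6,1)


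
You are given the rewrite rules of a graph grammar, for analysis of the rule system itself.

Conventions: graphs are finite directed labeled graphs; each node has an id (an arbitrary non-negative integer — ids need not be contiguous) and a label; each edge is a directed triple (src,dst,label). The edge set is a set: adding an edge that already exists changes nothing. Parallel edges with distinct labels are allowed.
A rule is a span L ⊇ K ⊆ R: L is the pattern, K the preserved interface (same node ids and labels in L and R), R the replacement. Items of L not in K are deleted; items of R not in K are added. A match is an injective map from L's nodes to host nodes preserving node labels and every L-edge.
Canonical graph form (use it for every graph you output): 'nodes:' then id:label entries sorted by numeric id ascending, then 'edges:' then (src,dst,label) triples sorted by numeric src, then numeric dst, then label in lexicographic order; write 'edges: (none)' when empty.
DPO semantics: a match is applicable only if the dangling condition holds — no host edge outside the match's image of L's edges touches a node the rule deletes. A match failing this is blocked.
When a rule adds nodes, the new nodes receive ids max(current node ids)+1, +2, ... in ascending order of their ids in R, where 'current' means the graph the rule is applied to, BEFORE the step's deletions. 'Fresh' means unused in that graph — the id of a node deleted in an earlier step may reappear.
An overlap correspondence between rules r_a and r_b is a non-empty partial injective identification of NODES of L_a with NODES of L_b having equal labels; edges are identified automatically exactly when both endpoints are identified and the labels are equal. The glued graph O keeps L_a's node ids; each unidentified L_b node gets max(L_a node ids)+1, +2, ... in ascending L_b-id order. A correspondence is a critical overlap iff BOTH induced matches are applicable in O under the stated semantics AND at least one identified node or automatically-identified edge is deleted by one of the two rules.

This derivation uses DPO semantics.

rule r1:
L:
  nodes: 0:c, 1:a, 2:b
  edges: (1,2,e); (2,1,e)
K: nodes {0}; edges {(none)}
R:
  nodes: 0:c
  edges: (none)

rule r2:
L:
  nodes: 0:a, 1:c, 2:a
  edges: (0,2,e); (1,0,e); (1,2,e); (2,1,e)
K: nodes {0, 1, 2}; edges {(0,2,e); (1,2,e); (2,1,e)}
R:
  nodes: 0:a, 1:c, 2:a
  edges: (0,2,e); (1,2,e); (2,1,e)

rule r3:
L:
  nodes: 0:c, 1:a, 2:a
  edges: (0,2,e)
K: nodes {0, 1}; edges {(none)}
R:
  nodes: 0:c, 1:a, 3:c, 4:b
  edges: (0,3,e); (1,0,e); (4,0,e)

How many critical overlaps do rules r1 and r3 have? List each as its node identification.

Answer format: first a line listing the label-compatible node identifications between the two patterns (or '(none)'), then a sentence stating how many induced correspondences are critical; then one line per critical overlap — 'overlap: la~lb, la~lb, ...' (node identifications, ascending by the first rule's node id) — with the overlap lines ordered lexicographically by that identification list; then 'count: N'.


label-compatible node identifications between L(r1) and L(r3): 0~0, 1~1, 1~2
2 of the induced correspondences are critical overlaps of r1 and r3.
overlap: 0~0, 1~1
overlap: 1~1
count: 2


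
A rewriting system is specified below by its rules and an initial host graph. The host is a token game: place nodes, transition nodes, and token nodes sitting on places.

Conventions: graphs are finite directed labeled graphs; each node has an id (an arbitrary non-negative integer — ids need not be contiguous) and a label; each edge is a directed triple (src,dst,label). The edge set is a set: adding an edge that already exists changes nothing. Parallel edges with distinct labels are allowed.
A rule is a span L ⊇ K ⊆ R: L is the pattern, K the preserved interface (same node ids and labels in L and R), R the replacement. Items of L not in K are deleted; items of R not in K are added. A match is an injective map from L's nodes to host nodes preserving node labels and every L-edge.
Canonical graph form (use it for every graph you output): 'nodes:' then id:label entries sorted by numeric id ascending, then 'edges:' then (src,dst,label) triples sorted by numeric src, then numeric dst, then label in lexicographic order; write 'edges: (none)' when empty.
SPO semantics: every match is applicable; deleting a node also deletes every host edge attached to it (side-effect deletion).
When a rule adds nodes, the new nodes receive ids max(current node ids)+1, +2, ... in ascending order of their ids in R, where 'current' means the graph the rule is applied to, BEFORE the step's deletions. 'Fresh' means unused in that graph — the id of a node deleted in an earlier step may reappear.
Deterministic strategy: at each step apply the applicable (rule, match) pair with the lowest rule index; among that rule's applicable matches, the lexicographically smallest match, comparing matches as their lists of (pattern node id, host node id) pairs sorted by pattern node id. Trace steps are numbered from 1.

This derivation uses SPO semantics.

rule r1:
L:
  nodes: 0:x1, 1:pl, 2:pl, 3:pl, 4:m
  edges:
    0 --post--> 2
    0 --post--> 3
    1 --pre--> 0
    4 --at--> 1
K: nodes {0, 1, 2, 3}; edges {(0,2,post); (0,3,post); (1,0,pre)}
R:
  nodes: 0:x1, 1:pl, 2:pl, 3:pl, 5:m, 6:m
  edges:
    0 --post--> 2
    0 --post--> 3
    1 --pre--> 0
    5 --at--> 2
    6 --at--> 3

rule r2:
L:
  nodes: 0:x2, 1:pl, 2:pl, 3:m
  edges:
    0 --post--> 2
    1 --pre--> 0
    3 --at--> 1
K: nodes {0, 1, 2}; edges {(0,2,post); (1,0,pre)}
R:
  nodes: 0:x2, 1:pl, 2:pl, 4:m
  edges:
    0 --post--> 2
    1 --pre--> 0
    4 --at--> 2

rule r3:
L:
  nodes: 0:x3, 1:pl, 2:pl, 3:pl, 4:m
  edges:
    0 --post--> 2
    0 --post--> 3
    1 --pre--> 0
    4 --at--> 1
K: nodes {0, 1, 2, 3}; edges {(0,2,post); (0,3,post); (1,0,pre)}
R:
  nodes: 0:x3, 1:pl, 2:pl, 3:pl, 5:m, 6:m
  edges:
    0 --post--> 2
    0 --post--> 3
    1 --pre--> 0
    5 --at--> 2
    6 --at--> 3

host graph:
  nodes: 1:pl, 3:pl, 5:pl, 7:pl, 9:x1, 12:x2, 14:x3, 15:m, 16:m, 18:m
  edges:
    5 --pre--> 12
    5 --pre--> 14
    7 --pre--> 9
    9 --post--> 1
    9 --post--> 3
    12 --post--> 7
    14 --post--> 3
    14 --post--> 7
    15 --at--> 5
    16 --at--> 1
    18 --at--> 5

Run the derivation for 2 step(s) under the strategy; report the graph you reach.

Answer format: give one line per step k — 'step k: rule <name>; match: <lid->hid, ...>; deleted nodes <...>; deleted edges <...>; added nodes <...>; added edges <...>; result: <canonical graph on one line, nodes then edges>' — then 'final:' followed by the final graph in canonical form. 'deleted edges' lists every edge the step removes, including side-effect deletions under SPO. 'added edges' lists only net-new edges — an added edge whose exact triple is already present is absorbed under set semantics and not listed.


step 1: rule r2; match: 0->12, 1->5, 2->7, 3->15; deleted nodes 15; deleted edges (15,5,at); added nodes 19; added edges (19,7,at); result: nodes: 1:pl, 3:pl, 5:pl, 7:pl, 9:x1, 12:x2, 14:x3, 16:m, 18:m, 19:m edges: (5,12,pre); (5,14,pre); (7,9,pre); (9,1,post); (9,3,post); (12,7,post); (14,3,post); (14,7,post); (16,1,at); (18,5,at); (19,7,at)
step 2: rule r1; match: 0->9, 1->7, 2->1, 3->3, 4->19; deleted nodes 19; deleted edges (19,7,at); added nodes 20, 21; added edges (20,1,at); (21,3,at); result: nodes: 1:pl, 3:pl, 5:pl, 7:pl, 9:x1, 12:x2, 14:x3, 16:m, 18:m, 20:m, 21:m edges: (5,12,pre); (5,14,pre); (7,9,pre); (9,1,post); (9,3,post); (12,7,post); (14,3,post); (14,7,post); (16,1,at); (18,5,at); (20,1,at); (21,3,at)
final:
nodes: 1:pl, 3:pl, 5:pl, 7:pl, 9:x1, 12:x2, 14:x3, 16:m, 18:m, 20:m, 21:m
edges: (5,12,pre); (5,14,pre); (7,9,pre); (9,1,post); (9,3,post); (12,7,post); (14,3,post); (14,7,post); (16,1,at); (18,5,at); (20,1,at); (21,3,at)


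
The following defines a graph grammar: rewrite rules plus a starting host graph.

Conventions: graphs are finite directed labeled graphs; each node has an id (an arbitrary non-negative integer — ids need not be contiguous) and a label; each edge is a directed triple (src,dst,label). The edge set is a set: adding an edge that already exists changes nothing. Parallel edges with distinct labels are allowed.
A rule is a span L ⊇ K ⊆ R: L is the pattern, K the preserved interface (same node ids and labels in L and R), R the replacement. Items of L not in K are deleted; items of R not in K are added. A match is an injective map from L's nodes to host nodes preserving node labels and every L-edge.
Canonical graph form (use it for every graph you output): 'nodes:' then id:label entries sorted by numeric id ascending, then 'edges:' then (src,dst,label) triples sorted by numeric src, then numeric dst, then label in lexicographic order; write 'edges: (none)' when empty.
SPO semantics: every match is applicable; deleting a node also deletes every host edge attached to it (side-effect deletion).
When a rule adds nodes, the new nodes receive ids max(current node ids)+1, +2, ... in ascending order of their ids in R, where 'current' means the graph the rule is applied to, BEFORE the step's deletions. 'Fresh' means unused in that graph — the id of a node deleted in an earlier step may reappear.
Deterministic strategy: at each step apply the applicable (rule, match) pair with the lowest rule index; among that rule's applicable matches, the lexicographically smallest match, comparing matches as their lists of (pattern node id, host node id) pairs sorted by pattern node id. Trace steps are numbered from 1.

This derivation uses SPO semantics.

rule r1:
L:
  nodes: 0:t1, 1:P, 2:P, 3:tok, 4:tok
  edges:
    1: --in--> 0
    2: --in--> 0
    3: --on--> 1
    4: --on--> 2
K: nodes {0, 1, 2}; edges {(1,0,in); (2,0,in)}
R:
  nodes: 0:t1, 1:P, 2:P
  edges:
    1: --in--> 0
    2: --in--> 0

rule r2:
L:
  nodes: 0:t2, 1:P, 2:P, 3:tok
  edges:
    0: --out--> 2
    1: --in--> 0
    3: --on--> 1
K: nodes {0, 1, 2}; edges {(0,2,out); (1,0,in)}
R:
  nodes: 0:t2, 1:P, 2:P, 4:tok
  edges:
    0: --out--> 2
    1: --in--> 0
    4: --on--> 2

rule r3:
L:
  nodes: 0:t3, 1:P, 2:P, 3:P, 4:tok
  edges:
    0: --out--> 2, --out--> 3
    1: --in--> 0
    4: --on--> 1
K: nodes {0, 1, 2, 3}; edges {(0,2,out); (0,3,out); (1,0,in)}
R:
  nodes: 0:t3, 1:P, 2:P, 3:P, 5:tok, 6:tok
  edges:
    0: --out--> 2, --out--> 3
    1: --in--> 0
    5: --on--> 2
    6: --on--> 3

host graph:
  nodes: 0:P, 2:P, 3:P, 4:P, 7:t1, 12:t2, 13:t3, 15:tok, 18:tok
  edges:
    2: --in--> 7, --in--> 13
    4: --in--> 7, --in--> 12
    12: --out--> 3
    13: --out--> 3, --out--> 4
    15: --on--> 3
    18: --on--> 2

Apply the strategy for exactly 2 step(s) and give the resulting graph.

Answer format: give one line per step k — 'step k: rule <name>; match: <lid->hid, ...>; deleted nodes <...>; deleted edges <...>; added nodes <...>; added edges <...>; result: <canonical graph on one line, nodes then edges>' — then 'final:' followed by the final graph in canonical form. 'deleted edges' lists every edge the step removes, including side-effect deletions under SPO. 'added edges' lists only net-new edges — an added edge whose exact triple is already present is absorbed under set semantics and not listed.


step 1: rule r3; match: 0->13, 1->2, 2->3, 3->4, 4->18; deleted nodes 18; deleted edges (18,2,on); added nodes 19, 20; added edges (19,3,on); (20,4,on); result: nodes: 0:P, 2:P, 3:P, 4:P, 7:t1, 12:t2, 13:t3, 15:tok, 19:tok, 20:tok edges: (2,7,in); (2,13,in); (4,7,in); (4,12,in); (12,3,out); (13,3,out); (13,4,out); (15,3,on); (19,3,on); (20,4,on)
step 2: rule r2; match: 0->12, 1->4, 2->3, 3->20; deleted nodes 20; deleted edges (20,4,on); added nodes 21; added edges (21,3,on); result: nodes: 0:P, 2:P, 3:P, 4:P, 7:t1, 12:t2, 13:t3, 15:tok, 19:tok, 21:tok edges: (2,7,in); (2,13,in); (4,7,in); (4,12,in); (12,3,out); (13,3,out); (13,4,out); (15,3,on); (19,3,on); (21,3,on)
final:
nodes: 0:P, 2:P, 3:P, 4:P, 7:t1, 12:t2, 13:t3, 15:tok, 19:tok, 21:tok
edges: (2,7,in); (2,13,in); (4,7,in); (4,12,in); (12,3,out); (13,3,out); (13,4,out); (15,3,on); (19,3,on); (21,3,on)
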